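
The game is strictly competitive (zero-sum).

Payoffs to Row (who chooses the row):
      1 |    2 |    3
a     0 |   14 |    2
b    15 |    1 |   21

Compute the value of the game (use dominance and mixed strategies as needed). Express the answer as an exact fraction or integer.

Column 3 is strictly dominated by 1 for Column (it gives Row more in every row).
The remaining 2×2 game on (a, b) × (1, 2) has no saddle point. Let Row play a with probability p; indifference gives 15(1−p) = 14p + (1−p), so p = 1/2.
Similarly Column's optimal q on 1 is 13/28, and the value is 0·(13/28) + (14)·(15/28) = 15/2.

15/2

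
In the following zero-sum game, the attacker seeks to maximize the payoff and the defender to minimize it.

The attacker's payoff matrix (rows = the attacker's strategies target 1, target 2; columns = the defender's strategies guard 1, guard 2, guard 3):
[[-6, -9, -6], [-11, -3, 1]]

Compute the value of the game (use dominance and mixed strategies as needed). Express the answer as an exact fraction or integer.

Column guard 3 is strictly dominated by guard 2 for the defender (it gives the attacker more in every row).
The remaining 2×2 game on (target 1, target 2) × (guard 1, guard 2) has no saddle point. Let the attacker play target 1 with probability p; indifference gives −6p − 11(1−p) = −9p − 3(1−p), so p = 8/11.
Similarly the defender's optimal q on guard 1 is 6/11, and the value is -6·(6/11) + (-9)·(5/11) = -81/11.

-81/11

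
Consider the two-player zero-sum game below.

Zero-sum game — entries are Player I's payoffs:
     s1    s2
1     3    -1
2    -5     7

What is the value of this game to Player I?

1

Row minima are -1 and -5, so Player I's maximin is -1; column maxima are 3 and 7, so Player II's minimax is 3. These differ, so the equilibrium is in mixed strategies.
Let Player I play 1 with probability p. Player II is indifferent when 3p − 5(1−p) = −p + 7(1−p), giving p = 3/4.
Let Player II play s1 with probability q. Player I is indifferent when 3q − (1−q) = −5q + 7(1−q), giving q = 1/2.
The value is 3·(1/2) + (-1)·(1/2) = 1.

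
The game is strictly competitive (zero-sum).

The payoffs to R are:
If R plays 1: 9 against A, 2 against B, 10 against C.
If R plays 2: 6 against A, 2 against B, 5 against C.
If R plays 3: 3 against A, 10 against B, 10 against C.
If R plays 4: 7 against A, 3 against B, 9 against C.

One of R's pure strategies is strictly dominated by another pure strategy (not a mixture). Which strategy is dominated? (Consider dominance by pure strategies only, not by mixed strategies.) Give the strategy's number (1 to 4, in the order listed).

2

Compare 2 with 4: 7 > 6, 3 > 2, 9 > 5.
So 4 strictly dominates 2 for R; 2 is strictly dominated.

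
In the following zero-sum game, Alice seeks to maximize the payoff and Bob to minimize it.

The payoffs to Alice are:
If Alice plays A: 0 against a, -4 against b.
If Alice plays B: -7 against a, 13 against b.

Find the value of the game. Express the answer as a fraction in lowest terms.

-7/6

Row minima are -4 and -7, so Alice's maximin is -4; column maxima are 0 and 13, so Bob's minimax is 0. These differ, so the equilibrium is in mixed strategies.
Let Alice play A with probability p. Bob is indifferent when −7(1−p) = −4p + 13(1−p), giving p = 5/6.
Let Bob play a with probability q. Alice is indifferent when −4(1−q) = −7q + 13(1−q), giving q = 17/24.
The value is 0·(17/24) + (-4)·(7/24) = -7/6.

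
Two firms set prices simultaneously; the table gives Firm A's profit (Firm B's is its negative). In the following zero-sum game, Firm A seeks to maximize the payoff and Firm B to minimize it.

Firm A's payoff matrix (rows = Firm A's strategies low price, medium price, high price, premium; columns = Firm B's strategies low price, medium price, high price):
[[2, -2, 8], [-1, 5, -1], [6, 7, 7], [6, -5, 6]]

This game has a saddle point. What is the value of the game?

6

Row minima: -2, -1, 6, -5 → Firm A's maximin is 6.
Column maxima: 6, 7, 8 → Firm B's minimax is 6.
They coincide at (high price, low price), so the value is 6.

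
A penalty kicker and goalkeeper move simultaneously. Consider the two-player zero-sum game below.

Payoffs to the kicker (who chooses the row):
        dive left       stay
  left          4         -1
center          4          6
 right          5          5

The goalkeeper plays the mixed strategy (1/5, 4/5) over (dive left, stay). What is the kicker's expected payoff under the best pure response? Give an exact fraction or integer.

left: (4)·(1/5) + (-1)·(4/5) = 0.
center: (4)·(1/5) + (6)·(4/5) = 28/5.
right: (5)·(1/5) + (5)·(4/5) = 5.
The best pure response is center with expected payoff 28/5.

28/5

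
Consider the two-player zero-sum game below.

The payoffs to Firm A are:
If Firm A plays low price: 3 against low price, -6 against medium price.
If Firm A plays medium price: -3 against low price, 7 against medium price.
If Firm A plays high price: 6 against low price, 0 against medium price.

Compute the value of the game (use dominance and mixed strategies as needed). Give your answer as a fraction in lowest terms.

21/8

Row low price is strictly dominated by row high price, so Firm A never plays it.
The remaining 2×2 game on (medium price, high price) × (low price, medium price) has no saddle point. Let Firm A play medium price with probability p; indifference gives −3p + 6(1−p) = 7p, so p = 3/8.
Similarly Firm B's optimal q on low price is 7/16, and the value is -3·(7/16) + (7)·(9/16) = 21/8.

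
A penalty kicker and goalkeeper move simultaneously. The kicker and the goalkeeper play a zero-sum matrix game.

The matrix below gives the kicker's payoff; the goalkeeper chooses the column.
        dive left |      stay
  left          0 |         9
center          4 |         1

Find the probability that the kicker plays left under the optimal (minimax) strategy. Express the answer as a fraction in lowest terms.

Row minima are 0 and 1, so the kicker's maximin is 1; column maxima are 4 and 9, so the goalkeeper's minimax is 4. These differ, so the equilibrium is in mixed strategies.
Let the kicker play left with probability p. The goalkeeper is indifferent when 4(1−p) = 9p + (1−p), giving p = 1/4.

1/4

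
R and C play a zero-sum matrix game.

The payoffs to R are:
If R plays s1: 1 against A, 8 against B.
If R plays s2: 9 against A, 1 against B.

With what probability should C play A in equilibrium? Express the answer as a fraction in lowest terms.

7/15

Row minima are 1 and 1, so R's maximin is 1; column maxima are 9 and 8, so C's minimax is 8. These differ, so the equilibrium is in mixed strategies.
Let C play A with probability q. R is indifferent when q + 8(1−q) = 9q + (1−q), giving q = 7/15.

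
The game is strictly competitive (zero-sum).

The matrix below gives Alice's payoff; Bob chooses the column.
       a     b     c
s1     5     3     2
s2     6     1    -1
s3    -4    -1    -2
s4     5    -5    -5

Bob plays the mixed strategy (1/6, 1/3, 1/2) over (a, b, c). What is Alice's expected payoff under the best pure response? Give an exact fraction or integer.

17/6

s1: (5)·(1/6) + (3)·(1/3) + (2)·(1/2) = 17/6.
s2: (6)·(1/6) + (1)·(1/3) + (-1)·(1/2) = 5/6.
s3: (-4)·(1/6) + (-1)·(1/3) + (-2)·(1/2) = -2.
s4: (5)·(1/6) + (-5)·(1/3) + (-5)·(1/2) = -10/3.
The best pure response is s1 with expected payoff 17/6.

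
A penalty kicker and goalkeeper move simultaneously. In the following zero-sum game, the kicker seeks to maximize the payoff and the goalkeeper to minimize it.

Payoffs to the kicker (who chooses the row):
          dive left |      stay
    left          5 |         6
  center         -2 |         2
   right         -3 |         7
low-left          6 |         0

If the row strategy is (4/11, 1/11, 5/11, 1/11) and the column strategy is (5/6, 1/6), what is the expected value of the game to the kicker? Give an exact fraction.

53/33

Against (5/6, 1/6), each row's expected payoff is left: 31/6; center: -4/3; right: -4/3; low-left: 5.
Taking the (4/11, 1/11, 5/11, 1/11)-weighted average: (4/11)·(31/6) + (1/11)·(-4/3) + (5/11)·(-4/3) + (1/11)·(5) = 53/33.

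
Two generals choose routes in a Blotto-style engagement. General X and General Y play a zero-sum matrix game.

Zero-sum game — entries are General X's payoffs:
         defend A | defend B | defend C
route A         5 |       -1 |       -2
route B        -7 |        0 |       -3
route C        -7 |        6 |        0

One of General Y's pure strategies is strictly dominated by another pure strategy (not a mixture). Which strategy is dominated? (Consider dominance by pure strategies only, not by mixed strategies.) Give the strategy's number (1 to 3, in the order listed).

2

General Y prefers columns that give General X less. Compare defend B with defend C: -2 < -1, -3 < 0, 0 < 6.
So defend C strictly dominates defend B for General Y; defend B is strictly dominated.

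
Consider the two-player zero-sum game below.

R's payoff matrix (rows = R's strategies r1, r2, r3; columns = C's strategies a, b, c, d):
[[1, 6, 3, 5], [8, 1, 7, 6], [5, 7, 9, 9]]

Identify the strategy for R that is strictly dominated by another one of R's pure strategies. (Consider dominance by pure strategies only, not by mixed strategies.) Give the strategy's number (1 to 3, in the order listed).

1

Compare r1 with r3: 5 > 1, 7 > 6, 9 > 3, 9 > 5.
So r3 strictly dominates r1 for R; r1 is strictly dominated.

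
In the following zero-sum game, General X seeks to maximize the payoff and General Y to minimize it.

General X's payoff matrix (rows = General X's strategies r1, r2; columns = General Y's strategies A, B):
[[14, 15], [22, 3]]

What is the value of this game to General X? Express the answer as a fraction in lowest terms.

Row minima are 14 and 3, so General X's maximin is 14; column maxima are 22 and 15, so General Y's minimax is 15. These differ, so the equilibrium is in mixed strategies.
Let General X play r1 with probability p. General Y is indifferent when 14p + 22(1−p) = 15p + 3(1−p), giving p = 19/20.
Let General Y play A with probability q. General X is indifferent when 14q + 15(1−q) = 22q + 3(1−q), giving q = 3/5.
The value is 14·(3/5) + (15)·(2/5) = 72/5.

72/5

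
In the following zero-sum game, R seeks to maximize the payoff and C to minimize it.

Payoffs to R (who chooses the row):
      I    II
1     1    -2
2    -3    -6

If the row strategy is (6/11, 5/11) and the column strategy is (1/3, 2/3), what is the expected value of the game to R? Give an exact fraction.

Against (1/3, 2/3), each row's expected payoff is 1: -1; 2: -5.
Taking the (6/11, 5/11)-weighted average: (6/11)·(-1) + (5/11)·(-5) = -31/11.

-31/11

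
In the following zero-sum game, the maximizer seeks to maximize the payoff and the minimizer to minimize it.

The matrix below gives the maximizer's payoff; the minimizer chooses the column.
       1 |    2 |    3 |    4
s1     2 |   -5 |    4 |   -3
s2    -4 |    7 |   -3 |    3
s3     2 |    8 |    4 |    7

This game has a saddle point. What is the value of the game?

Row minima: -5, -4, 2 → the maximizer's maximin is 2.
Column maxima: 2, 8, 4, 7 → the minimizer's minimax is 2.
They coincide at (s3, 1), so the value is 2.

2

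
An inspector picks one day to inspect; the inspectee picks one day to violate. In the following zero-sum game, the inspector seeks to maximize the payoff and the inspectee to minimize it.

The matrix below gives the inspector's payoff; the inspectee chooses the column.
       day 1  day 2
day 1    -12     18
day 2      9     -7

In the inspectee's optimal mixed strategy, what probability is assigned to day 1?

Row minima are -12 and -7, so the inspector's maximin is -7; column maxima are 9 and 18, so the inspectee's minimax is 9. These differ, so the equilibrium is in mixed strategies.
Let the inspectee play day 1 with probability q. The inspector is indifferent when −12q + 18(1−q) = 9q − 7(1−q), giving q = 25/46.

25/46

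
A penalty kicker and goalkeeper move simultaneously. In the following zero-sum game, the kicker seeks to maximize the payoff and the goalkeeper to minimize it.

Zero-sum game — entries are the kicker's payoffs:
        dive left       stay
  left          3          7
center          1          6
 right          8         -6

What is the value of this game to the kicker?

Row center is strictly dominated by row left, so the kicker never plays it.
The remaining 2×2 game on (left, right) × (dive left, stay) has no saddle point. Let the kicker play left with probability p; indifference gives 3p + 8(1−p) = 7p − 6(1−p), so p = 7/9.
Similarly the goalkeeper's optimal q on dive left is 13/18, and the value is 3·(13/18) + (7)·(5/18) = 37/9.

37/9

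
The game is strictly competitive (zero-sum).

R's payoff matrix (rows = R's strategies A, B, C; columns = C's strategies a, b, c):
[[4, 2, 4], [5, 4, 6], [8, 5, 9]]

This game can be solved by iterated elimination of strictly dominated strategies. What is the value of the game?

5

Row A is strictly dominated by row B (5>4, 4>2, 6>4); eliminate A.
Column c is strictly dominated by a for C (5<6, 8<9); eliminate c.
Column a is strictly dominated by b for C (4<5, 5<8); eliminate a.
Row B is strictly dominated by row C (5>4); eliminate B.
Only (C, b) remains, with payoff 5.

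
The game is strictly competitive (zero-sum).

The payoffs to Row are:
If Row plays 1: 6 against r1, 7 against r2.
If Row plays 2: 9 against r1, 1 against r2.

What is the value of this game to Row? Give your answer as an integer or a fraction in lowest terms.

Row minima are 6 and 1, so Row's maximin is 6; column maxima are 9 and 7, so Column's minimax is 7. These differ, so the equilibrium is in mixed strategies.
Let Row play 1 with probability p. Column is indifferent when 6p + 9(1−p) = 7p + (1−p), giving p = 8/9.
Let Column play r1 with probability q. Row is indifferent when 6q + 7(1−q) = 9q + (1−q), giving q = 2/3.
The value is 6·(2/3) + (7)·(1/3) = 19/3.

19/3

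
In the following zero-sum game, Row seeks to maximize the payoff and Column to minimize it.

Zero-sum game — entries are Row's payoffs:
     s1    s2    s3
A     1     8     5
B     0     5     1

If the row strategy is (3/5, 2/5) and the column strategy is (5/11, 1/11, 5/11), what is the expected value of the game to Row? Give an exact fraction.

134/55

Against (5/11, 1/11, 5/11), each row's expected payoff is A: 38/11; B: 10/11.
Taking the (3/5, 2/5)-weighted average: (3/5)·(38/11) + (2/5)·(10/11) = 134/55.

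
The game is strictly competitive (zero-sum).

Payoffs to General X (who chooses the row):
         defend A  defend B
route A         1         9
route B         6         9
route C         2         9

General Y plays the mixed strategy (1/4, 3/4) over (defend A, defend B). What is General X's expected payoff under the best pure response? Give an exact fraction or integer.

33/4

route A: (1)·(1/4) + (9)·(3/4) = 7.
route B: (6)·(1/4) + (9)·(3/4) = 33/4.
route C: (2)·(1/4) + (9)·(3/4) = 29/4.
The best pure response is route B with expected payoff 33/4.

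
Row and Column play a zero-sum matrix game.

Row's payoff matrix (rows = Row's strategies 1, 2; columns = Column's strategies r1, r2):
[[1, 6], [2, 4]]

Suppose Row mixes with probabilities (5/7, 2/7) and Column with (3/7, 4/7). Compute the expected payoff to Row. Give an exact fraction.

179/49

Against (3/7, 4/7), each row's expected payoff is 1: 27/7; 2: 22/7.
Taking the (5/7, 2/7)-weighted average: (5/7)·(27/7) + (2/7)·(22/7) = 179/49.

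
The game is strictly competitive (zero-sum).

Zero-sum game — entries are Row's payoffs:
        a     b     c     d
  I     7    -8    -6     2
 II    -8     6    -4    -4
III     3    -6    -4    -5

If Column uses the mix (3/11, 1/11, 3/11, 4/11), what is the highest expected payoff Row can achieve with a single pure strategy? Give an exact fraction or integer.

3/11

I: (7)·(3/11) + (-8)·(1/11) + (-6)·(3/11) + (2)·(4/11) = 3/11.
II: (-8)·(3/11) + (6)·(1/11) + (-4)·(3/11) + (-4)·(4/11) = -46/11.
III: (3)·(3/11) + (-6)·(1/11) + (-4)·(3/11) + (-5)·(4/11) = -29/11.
The best pure response is I with expected payoff 3/11.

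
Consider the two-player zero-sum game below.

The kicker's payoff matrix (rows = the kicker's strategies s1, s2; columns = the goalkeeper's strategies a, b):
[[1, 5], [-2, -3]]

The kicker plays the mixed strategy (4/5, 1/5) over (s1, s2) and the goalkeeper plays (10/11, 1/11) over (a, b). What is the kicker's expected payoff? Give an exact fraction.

Against (10/11, 1/11), each row's expected payoff is s1: 15/11; s2: -23/11.
Taking the (4/5, 1/5)-weighted average: (4/5)·(15/11) + (1/5)·(-23/11) = 37/55.

37/55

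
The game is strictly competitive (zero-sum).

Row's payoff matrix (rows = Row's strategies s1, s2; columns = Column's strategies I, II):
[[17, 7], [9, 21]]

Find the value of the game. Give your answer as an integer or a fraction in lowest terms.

147/11

Row minima are 7 and 9, so Row's maximin is 9; column maxima are 17 and 21, so Column's minimax is 17. These differ, so the equilibrium is in mixed strategies.
Let Row play s1 with probability p. Column is indifferent when 17p + 9(1−p) = 7p + 21(1−p), giving p = 6/11.
Let Column play I with probability q. Row is indifferent when 17q + 7(1−q) = 9q + 21(1−q), giving q = 7/11.
The value is 17·(7/11) + (7)·(4/11) = 147/11.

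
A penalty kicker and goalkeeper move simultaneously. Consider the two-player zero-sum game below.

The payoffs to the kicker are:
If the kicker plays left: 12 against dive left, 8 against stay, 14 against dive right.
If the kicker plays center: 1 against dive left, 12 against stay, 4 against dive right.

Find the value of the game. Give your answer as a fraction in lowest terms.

Column dive right is strictly dominated by dive left for the goalkeeper (it gives the kicker more in every row).
The remaining 2×2 game on (left, center) × (dive left, stay) has no saddle point. Let the kicker play left with probability p; indifference gives 12p + (1−p) = 8p + 12(1−p), so p = 11/15.
Similarly the goalkeeper's optimal q on dive left is 4/15, and the value is 12·(4/15) + (8)·(11/15) = 136/15.

136/15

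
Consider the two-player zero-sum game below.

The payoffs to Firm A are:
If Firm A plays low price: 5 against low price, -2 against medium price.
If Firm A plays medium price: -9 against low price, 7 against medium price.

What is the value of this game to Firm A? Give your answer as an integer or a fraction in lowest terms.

Row minima are -2 and -9, so Firm A's maximin is -2; column maxima are 5 and 7, so Firm B's minimax is 5. These differ, so the equilibrium is in mixed strategies.
Let Firm A play low price with probability p. Firm B is indifferent when 5p − 9(1−p) = −2p + 7(1−p), giving p = 16/23.
Let Firm B play low price with probability q. Firm A is indifferent when 5q − 2(1−q) = −9q + 7(1−q), giving q = 9/23.
The value is 5·(9/23) + (-2)·(14/23) = 17/23.

17/23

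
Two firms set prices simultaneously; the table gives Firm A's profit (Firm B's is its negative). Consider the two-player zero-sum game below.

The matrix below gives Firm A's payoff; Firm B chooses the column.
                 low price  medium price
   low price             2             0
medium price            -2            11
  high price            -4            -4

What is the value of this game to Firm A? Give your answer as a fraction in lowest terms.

Row high price is strictly dominated by row low price, so Firm A never plays it.
The remaining 2×2 game on (low price, medium price) × (low price, medium price) has no saddle point. Let Firm A play low price with probability p; indifference gives 2p − 2(1−p) = 11(1−p), so p = 13/15.
Similarly Firm B's optimal q on low price is 11/15, and the value is 2·(11/15) + (0)·(4/15) = 22/15.

22/15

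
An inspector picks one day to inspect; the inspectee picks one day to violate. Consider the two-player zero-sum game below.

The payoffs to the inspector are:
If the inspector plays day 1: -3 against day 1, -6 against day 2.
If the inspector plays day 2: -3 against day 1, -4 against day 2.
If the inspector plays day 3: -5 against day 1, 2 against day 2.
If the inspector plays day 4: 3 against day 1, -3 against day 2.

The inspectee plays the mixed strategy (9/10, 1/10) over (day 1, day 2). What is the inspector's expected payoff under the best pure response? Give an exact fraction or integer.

12/5

day 1: (-3)·(9/10) + (-6)·(1/10) = -33/10.
day 2: (-3)·(9/10) + (-4)·(1/10) = -31/10.
day 3: (-5)·(9/10) + (2)·(1/10) = -43/10.
day 4: (3)·(9/10) + (-3)·(1/10) = 12/5.
The best pure response is day 4 with expected payoff 12/5.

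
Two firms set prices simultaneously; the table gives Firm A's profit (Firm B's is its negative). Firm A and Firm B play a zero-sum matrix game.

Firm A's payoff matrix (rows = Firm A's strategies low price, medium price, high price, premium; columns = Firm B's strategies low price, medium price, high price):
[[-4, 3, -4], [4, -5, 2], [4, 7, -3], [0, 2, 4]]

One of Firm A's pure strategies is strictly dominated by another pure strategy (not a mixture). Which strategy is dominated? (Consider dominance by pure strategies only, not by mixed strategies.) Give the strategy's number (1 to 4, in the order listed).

Compare low price with high price: 4 > -4, 7 > 3, -3 > -4.
So high price strictly dominates low price for Firm A; low price is strictly dominated.

1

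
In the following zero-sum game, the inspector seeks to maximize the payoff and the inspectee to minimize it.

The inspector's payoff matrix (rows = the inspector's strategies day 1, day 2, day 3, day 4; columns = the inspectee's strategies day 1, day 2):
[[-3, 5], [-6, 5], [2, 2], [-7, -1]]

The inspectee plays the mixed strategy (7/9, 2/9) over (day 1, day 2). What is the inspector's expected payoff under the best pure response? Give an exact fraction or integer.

2

day 1: (-3)·(7/9) + (5)·(2/9) = -11/9.
day 2: (-6)·(7/9) + (5)·(2/9) = -32/9.
day 3: (2)·(7/9) + (2)·(2/9) = 2.
day 4: (-7)·(7/9) + (-1)·(2/9) = -17/3.
The best pure response is day 3 with expected payoff 2.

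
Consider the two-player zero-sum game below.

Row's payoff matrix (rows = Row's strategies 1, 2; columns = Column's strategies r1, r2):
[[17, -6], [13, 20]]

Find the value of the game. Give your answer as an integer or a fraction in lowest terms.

209/15

Row minima are -6 and 13, so Row's maximin is 13; column maxima are 17 and 20, so Column's minimax is 17. These differ, so the equilibrium is in mixed strategies.
Let Row play 1 with probability p. Column is indifferent when 17p + 13(1−p) = −6p + 20(1−p), giving p = 7/30.
Let Column play r1 with probability q. Row is indifferent when 17q − 6(1−q) = 13q + 20(1−q), giving q = 13/15.
The value is 17·(13/15) + (-6)·(2/15) = 209/15.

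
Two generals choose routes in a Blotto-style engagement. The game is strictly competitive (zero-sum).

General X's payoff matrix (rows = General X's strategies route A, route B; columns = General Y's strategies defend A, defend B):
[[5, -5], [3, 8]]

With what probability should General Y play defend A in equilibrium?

13/15

Row minima are -5 and 3, so General X's maximin is 3; column maxima are 5 and 8, so General Y's minimax is 5. These differ, so the equilibrium is in mixed strategies.
Let General Y play defend A with probability q. General X is indifferent when 5q − 5(1−q) = 3q + 8(1−q), giving q = 13/15.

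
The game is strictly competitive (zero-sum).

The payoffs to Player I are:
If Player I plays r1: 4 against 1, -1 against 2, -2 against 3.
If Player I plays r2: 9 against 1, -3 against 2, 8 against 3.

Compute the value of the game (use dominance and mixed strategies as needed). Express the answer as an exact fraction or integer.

Column 1 is strictly dominated by 3 for Player II (it gives Player I more in every row).
The remaining 2×2 game on (r1, r2) × (2, 3) has no saddle point. Let Player I play r1 with probability p; indifference gives −p − 3(1−p) = −2p + 8(1−p), so p = 11/12.
Similarly Player II's optimal q on 2 is 5/6, and the value is -1·(5/6) + (-2)·(1/6) = -7/6.

-7/6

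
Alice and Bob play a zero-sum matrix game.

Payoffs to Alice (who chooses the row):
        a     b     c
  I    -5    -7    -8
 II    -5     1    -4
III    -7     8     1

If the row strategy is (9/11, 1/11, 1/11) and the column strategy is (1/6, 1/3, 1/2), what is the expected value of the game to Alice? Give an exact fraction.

-65/11

Against (1/6, 1/3, 1/2), each row's expected payoff is I: -43/6; II: -5/2; III: 2.
Taking the (9/11, 1/11, 1/11)-weighted average: (9/11)·(-43/6) + (1/11)·(-5/2) + (1/11)·(2) = -65/11.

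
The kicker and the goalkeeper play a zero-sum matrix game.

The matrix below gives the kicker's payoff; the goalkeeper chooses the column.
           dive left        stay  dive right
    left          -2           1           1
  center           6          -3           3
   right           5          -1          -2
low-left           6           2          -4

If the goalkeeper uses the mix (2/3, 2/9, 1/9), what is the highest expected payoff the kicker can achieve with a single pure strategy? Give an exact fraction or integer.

4

left: (-2)·(2/3) + (1)·(2/9) + (1)·(1/9) = -1.
center: (6)·(2/3) + (-3)·(2/9) + (3)·(1/9) = 11/3.
right: (5)·(2/3) + (-1)·(2/9) + (-2)·(1/9) = 26/9.
low-left: (6)·(2/3) + (2)·(2/9) + (-4)·(1/9) = 4.
The best pure response is low-left with expected payoff 4.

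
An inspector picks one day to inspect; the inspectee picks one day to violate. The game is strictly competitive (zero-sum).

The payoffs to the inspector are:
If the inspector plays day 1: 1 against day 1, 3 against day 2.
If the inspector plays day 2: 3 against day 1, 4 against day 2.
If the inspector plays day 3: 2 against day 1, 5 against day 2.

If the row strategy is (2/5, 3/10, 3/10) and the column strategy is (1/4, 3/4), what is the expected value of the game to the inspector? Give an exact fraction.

17/5

Against (1/4, 3/4), each row's expected payoff is day 1: 5/2; day 2: 15/4; day 3: 17/4.
Taking the (2/5, 3/10, 3/10)-weighted average: (2/5)·(5/2) + (3/10)·(15/4) + (3/10)·(17/4) = 17/5.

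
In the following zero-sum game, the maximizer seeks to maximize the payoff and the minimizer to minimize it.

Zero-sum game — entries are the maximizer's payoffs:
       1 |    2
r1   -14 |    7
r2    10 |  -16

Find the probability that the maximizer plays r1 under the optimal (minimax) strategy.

26/47

Row minima are -14 and -16, so the maximizer's maximin is -14; column maxima are 10 and 7, so the minimizer's minimax is 7. These differ, so the equilibrium is in mixed strategies.
Let the maximizer play r1 with probability p. The minimizer is indifferent when −14p + 10(1−p) = 7p − 16(1−p), giving p = 26/47.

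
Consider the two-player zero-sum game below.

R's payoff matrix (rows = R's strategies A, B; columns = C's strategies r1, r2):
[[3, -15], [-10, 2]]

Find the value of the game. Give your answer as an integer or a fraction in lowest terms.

Row minima are -15 and -10, so R's maximin is -10; column maxima are 3 and 2, so C's minimax is 2. These differ, so the equilibrium is in mixed strategies.
Let R play A with probability p. C is indifferent when 3p − 10(1−p) = −15p + 2(1−p), giving p = 2/5.
Let C play r1 with probability q. R is indifferent when 3q − 15(1−q) = −10q + 2(1−q), giving q = 17/30.
The value is 3·(17/30) + (-15)·(13/30) = -24/5.

-24/5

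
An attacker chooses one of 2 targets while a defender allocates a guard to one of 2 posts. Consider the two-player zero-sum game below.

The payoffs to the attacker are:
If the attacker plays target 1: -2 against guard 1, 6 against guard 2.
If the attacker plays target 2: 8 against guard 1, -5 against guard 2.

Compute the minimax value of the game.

38/21

Row minima are -2 and -5, so the attacker's maximin is -2; column maxima are 8 and 6, so the defender's minimax is 6. These differ, so the equilibrium is in mixed strategies.
Let the attacker play target 1 with probability p. The defender is indifferent when −2p + 8(1−p) = 6p − 5(1−p), giving p = 13/21.
Let the defender play guard 1 with probability q. The attacker is indifferent when −2q + 6(1−q) = 8q − 5(1−q), giving q = 11/21.
The value is -2·(11/21) + (6)·(10/21) = 38/21.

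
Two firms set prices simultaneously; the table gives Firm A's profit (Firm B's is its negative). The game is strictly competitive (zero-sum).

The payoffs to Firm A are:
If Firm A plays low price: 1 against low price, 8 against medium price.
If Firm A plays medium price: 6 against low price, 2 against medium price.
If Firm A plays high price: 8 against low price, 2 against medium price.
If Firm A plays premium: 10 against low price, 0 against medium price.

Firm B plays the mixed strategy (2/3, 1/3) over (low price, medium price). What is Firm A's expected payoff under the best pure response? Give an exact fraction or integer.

20/3

low price: (1)·(2/3) + (8)·(1/3) = 10/3.
medium price: (6)·(2/3) + (2)·(1/3) = 14/3.
high price: (8)·(2/3) + (2)·(1/3) = 6.
premium: (10)·(2/3) + (0)·(1/3) = 20/3.
The best pure response is premium with expected payoff 20/3.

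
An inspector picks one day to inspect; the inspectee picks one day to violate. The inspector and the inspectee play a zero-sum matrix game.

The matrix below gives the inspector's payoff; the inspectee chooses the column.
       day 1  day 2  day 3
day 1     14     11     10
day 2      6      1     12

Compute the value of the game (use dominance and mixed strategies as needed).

61/6

Column day 1 is strictly dominated by day 2 for the inspectee (it gives the inspector more in every row).
The remaining 2×2 game on (day 1, day 2) × (day 2, day 3) has no saddle point. Let the inspector play day 1 with probability p; indifference gives 11p + (1−p) = 10p + 12(1−p), so p = 11/12.
Similarly the inspectee's optimal q on day 2 is 1/6, and the value is 11·(1/6) + (10)·(5/6) = 61/6.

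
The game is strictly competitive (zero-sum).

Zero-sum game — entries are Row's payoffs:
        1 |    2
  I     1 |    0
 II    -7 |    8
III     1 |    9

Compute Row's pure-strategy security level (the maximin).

1

The worst-case payoff for each row is I: 0, II: -7, III: 1.
The best of these is 1.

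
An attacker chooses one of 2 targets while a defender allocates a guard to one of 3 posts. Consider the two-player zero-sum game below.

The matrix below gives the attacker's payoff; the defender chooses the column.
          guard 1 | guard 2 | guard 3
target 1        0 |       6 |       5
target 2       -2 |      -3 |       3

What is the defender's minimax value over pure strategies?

The worst case (largest entry) in each column is guard 1: 0, guard 2: 6, guard 3: 5.
The best (smallest) of these is 0.

0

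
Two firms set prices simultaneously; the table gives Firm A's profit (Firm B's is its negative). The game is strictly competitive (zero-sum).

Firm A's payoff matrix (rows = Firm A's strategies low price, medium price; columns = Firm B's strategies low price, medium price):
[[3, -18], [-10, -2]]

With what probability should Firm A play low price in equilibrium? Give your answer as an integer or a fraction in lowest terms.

8/29

Row minima are -18 and -10, so Firm A's maximin is -10; column maxima are 3 and -2, so Firm B's minimax is -2. These differ, so the equilibrium is in mixed strategies.
Let Firm A play low price with probability p. Firm B is indifferent when 3p − 10(1−p) = −18p − 2(1−p), giving p = 8/29.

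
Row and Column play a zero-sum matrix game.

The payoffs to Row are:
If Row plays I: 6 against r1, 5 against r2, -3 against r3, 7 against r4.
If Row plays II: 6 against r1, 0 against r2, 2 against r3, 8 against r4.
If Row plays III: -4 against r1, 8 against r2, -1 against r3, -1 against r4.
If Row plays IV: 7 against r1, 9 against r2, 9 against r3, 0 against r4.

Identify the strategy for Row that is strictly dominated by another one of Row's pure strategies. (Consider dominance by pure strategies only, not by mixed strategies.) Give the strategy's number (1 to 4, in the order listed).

Compare III with IV: 7 > -4, 9 > 8, 9 > -1, 0 > -1.
So IV strictly dominates III for Row; III is strictly dominated.

3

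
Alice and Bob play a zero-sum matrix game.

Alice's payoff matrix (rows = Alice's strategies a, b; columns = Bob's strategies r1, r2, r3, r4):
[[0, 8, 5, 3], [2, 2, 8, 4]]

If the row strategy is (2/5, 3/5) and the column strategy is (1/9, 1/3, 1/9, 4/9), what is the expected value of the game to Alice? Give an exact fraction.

Against (1/9, 1/3, 1/9, 4/9), each row's expected payoff is a: 41/9; b: 32/9.
Taking the (2/5, 3/5)-weighted average: (2/5)·(41/9) + (3/5)·(32/9) = 178/45.

178/45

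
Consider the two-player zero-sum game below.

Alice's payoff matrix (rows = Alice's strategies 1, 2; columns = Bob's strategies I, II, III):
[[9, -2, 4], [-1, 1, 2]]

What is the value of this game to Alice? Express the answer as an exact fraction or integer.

Column III is strictly dominated by II for Bob (it gives Alice more in every row).
The remaining 2×2 game on (1, 2) × (I, II) has no saddle point. Let Alice play 1 with probability p; indifference gives 9p − (1−p) = −2p + (1−p), so p = 2/13.
Similarly Bob's optimal q on I is 3/13, and the value is 9·(3/13) + (-2)·(10/13) = 7/13.

7/13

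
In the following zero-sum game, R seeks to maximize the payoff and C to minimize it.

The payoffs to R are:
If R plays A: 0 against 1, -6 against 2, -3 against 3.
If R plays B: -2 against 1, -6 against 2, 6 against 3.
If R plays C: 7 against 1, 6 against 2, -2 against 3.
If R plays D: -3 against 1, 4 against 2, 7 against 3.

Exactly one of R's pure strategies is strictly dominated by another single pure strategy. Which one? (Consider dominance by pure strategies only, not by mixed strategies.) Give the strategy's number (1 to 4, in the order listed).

1

Compare A with C: 7 > 0, 6 > -6, -2 > -3.
So C strictly dominates A for R; A is strictly dominated.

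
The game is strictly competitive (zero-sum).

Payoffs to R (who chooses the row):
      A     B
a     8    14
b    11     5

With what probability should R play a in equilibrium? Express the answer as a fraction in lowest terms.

Row minima are 8 and 5, so R's maximin is 8; column maxima are 11 and 14, so C's minimax is 11. These differ, so the equilibrium is in mixed strategies.
Let R play a with probability p. C is indifferent when 8p + 11(1−p) = 14p + 5(1−p), giving p = 1/2.

1/2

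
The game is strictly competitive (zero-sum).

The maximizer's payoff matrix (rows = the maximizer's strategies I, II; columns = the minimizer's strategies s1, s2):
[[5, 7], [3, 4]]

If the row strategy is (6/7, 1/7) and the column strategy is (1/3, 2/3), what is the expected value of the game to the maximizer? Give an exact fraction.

Against (1/3, 2/3), each row's expected payoff is I: 19/3; II: 11/3.
Taking the (6/7, 1/7)-weighted average: (6/7)·(19/3) + (1/7)·(11/3) = 125/21.

125/21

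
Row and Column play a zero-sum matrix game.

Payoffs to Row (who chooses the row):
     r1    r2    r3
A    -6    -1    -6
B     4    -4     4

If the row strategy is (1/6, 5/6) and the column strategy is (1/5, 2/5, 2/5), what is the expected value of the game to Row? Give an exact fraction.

0

Against (1/5, 2/5, 2/5), each row's expected payoff is A: -4; B: 4/5.
Taking the (1/6, 5/6)-weighted average: (1/6)·(-4) + (5/6)·(4/5) = 0.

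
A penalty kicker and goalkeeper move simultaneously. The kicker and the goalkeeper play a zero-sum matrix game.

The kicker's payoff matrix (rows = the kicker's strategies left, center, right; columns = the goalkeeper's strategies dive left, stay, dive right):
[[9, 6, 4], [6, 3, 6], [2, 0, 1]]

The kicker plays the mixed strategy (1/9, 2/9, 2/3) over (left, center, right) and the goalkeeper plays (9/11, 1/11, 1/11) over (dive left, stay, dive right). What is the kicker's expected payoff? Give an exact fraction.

Against (9/11, 1/11, 1/11), each row's expected payoff is left: 91/11; center: 63/11; right: 19/11.
Taking the (1/9, 2/9, 2/3)-weighted average: (1/9)·(91/11) + (2/9)·(63/11) + (2/3)·(19/11) = 331/99.

331/99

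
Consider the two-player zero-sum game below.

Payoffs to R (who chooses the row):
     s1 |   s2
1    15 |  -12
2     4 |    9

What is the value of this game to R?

Row minima are -12 and 4, so R's maximin is 4; column maxima are 15 and 9, so C's minimax is 9. These differ, so the equilibrium is in mixed strategies.
Let R play 1 with probability p. C is indifferent when 15p + 4(1−p) = −12p + 9(1−p), giving p = 5/32.
Let C play s1 with probability q. R is indifferent when 15q − 12(1−q) = 4q + 9(1−q), giving q = 21/32.
The value is 15·(21/32) + (-12)·(11/32) = 183/32.

183/32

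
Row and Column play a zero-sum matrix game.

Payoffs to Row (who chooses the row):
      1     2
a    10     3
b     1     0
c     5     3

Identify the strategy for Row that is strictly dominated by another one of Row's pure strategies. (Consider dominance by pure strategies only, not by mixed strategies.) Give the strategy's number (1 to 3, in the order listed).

Compare b with a: 10 > 1, 3 > 0.
So a strictly dominates b for Row; b is strictly dominated.

2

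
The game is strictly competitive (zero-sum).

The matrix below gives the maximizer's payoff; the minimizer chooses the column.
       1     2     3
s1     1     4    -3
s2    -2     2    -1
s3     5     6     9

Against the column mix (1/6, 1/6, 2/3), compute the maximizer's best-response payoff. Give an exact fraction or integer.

s1: (1)·(1/6) + (4)·(1/6) + (-3)·(2/3) = -7/6.
s2: (-2)·(1/6) + (2)·(1/6) + (-1)·(2/3) = -2/3.
s3: (5)·(1/6) + (6)·(1/6) + (9)·(2/3) = 47/6.
The best pure response is s3 with expected payoff 47/6.

47/6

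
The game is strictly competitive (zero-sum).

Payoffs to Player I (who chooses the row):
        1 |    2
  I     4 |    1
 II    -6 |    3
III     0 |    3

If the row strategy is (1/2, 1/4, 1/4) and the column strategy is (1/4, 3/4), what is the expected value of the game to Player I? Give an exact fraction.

13/8

Against (1/4, 3/4), each row's expected payoff is I: 7/4; II: 3/4; III: 9/4.
Taking the (1/2, 1/4, 1/4)-weighted average: (1/2)·(7/4) + (1/4)·(3/4) + (1/4)·(9/4) = 13/8.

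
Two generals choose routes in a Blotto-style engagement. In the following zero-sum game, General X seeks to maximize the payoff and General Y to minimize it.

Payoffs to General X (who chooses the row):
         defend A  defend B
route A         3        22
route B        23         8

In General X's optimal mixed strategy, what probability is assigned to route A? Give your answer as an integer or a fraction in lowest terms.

15/34

Row minima are 3 and 8, so General X's maximin is 8; column maxima are 23 and 22, so General Y's minimax is 22. These differ, so the equilibrium is in mixed strategies.
Let General X play route A with probability p. General Y is indifferent when 3p + 23(1−p) = 22p + 8(1−p), giving p = 15/34.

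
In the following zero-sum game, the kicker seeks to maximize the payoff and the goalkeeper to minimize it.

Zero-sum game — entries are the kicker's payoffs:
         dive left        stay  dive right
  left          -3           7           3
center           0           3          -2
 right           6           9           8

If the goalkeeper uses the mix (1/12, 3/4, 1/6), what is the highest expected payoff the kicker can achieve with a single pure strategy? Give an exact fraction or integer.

103/12

left: (-3)·(1/12) + (7)·(3/4) + (3)·(1/6) = 11/2.
center: (0)·(1/12) + (3)·(3/4) + (-2)·(1/6) = 23/12.
right: (6)·(1/12) + (9)·(3/4) + (8)·(1/6) = 103/12.
The best pure response is right with expected payoff 103/12.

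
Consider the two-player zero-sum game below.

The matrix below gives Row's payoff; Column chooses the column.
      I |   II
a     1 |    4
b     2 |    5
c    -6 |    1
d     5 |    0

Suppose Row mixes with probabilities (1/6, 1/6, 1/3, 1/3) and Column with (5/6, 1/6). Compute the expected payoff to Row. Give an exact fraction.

Against (5/6, 1/6), each row's expected payoff is a: 3/2; b: 5/2; c: -29/6; d: 25/6.
Taking the (1/6, 1/6, 1/3, 1/3)-weighted average: (1/6)·(3/2) + (1/6)·(5/2) + (1/3)·(-29/6) + (1/3)·(25/6) = 4/9.

4/9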